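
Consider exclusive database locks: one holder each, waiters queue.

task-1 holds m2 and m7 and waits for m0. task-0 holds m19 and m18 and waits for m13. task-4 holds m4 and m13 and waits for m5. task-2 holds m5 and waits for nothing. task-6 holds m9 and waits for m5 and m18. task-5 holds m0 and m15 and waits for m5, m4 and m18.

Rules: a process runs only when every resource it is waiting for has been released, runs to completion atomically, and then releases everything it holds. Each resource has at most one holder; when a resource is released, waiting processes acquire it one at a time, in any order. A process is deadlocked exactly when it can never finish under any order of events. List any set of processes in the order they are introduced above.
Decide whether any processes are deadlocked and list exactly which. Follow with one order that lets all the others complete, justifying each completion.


The deadlocked set is empty.
Key observation: although several processes wait, no cycle exists — each chain bottoms out at a free runner.
One completion order for the rest: task-2, task-4, task-0, task-5, task-6, task-1.
Walking it through:
  task-2: no waits; runs immediately, freeing m5
  run task-4 (all its waits — m5 — are resolved); releases m4 and m13
  run task-0 (all its waits — m13 — are resolved); releases m19 and m18
  run task-5 (all its waits — m5, m4 and m18 — are resolved); releases m0 and m15
  run task-6 (all its waits — m5 and m18 — are resolved); releases m9
  run task-1 (all its waits — m0 — are resolved); releases m2 and m7


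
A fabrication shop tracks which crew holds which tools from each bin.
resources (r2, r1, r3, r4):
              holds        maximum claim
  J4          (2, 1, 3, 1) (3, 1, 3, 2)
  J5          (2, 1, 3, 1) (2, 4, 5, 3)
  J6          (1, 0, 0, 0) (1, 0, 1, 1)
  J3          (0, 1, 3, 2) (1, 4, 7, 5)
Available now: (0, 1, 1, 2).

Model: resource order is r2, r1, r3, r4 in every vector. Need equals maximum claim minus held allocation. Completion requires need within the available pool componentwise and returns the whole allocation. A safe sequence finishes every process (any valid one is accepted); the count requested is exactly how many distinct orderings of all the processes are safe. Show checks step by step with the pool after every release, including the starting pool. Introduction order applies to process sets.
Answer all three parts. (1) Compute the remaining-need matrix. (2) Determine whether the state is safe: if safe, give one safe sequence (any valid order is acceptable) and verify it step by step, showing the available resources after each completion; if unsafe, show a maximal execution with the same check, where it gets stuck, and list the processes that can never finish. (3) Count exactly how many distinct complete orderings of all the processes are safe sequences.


(1) Remaining need (order r2, r1, r3, r4):
  J4: (1, 0, 0, 1)
  J5: (0, 3, 2, 2)
  J6: (0, 0, 1, 1)
  J3: (1, 3, 4, 3)
(2) UNSAFE.
Key observation: once J6, J4 finish, the pool peaks at (3, 2, 4, 3) — and every remaining process still needs more r1 than that.
Going as far as possible: J6, J4; after that, nothing fits. Verifying each step:
  pool = (0, 1, 1, 2)
  J6 needs (0, 0, 1, 1) <= (0, 1, 1, 2) -> finishes; pool += (1, 0, 0, 0) = (1, 1, 1, 2)
  J4 needs (1, 0, 0, 1) <= (1, 1, 1, 2) -> finishes; pool += (2, 1, 3, 1) = (3, 2, 4, 3)
  J5 still needs (0, 3, 2, 2) but only (3, 2, 4, 3) is free — short on r1
  J3 still needs (1, 3, 4, 3) but only (3, 2, 4, 3) is free — short on r1
Processes that can never finish: J5 and J3.
(3) The exact count: 0 of the possible complete orderings are safe sequences.


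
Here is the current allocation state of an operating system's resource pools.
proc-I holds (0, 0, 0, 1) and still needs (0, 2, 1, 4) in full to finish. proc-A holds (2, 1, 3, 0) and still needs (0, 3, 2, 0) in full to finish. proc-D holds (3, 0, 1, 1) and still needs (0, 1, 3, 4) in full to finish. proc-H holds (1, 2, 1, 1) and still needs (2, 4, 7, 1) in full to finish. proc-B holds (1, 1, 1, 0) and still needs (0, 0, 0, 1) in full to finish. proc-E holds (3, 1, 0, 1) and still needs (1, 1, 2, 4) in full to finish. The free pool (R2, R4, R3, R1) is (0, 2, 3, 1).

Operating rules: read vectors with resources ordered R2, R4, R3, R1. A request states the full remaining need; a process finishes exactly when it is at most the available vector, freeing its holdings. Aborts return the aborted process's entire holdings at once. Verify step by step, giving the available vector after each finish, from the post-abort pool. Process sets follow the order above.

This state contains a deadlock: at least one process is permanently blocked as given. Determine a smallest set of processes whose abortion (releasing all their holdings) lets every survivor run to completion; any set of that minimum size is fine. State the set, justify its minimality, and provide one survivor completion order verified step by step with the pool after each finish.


The answer: abort proc-I and proc-D.
Key observation: the returned (3, 0, 1, 2) from proc-I and proc-D is what brings proc-E — unrunnable before, under any order — into play at step 4.
Minimality, checking each single-abort alternative: proc-I alone leaves proc-D blocked (short on R1); proc-A alone leaves proc-I blocked (short on R1); proc-D alone leaves proc-I blocked (short on R1); proc-H alone leaves proc-I blocked (short on R1); proc-B alone leaves proc-I blocked (short on R1); proc-E alone leaves proc-I blocked (short on R1).
One survivor order: proc-B, proc-A, proc-H, proc-E. Check, step by step (post-abort pool first):
  pool = (3, 2, 4, 3)
  run proc-B (needs (0, 0, 0, 1), free (3, 2, 4, 3)); after release of (1, 1, 1, 0) the pool is (4, 3, 5, 3)
  run proc-A (needs (0, 3, 2, 0), free (4, 3, 5, 3)); after release of (2, 1, 3, 0) the pool is (6, 4, 8, 3)
  run proc-H (needs (2, 4, 7, 1), free (6, 4, 8, 3)); after release of (1, 2, 1, 1) the pool is (7, 6, 9, 4)
  run proc-E (needs (1, 1, 2, 4), free (7, 6, 9, 4)); after release of (3, 1, 0, 1) the pool is (10, 7, 9, 5)


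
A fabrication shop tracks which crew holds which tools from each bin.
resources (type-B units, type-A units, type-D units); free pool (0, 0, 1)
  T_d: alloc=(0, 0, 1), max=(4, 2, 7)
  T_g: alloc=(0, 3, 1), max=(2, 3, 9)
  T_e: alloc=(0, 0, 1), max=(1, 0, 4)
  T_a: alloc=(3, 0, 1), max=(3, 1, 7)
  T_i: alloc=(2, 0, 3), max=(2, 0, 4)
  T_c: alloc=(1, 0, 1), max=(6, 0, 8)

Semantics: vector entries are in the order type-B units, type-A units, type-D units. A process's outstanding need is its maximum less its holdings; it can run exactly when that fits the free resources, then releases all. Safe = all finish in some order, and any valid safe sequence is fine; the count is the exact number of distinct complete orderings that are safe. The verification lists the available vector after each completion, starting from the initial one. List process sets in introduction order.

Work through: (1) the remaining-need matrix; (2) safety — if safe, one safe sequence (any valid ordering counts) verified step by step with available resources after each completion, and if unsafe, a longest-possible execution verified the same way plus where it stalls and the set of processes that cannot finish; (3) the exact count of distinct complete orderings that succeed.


(1) Remaining need (order type-B units, type-A units, type-D units):
  T_d: (4, 2, 6)
  T_g: (2, 0, 8)
  T_e: (1, 0, 3)
  T_a: (0, 1, 6)
  T_i: (0, 0, 1)
  T_c: (5, 0, 7)
(2) UNSAFE — no complete ordering exists.
Key observation: T_i, T_e can finish, but then (2, 0, 5) is all there is, and the blocked group's type-D units demands exceed it.
Going as far as possible: T_i, T_e; after that, nothing fits. Walking it through:
  pool = (0, 0, 1)
  run T_i (needs (0, 0, 1), free (0, 0, 1)); after release of (2, 0, 3) the pool is (2, 0, 4)
  run T_e (needs (1, 0, 3), free (2, 0, 4)); after release of (0, 0, 1) the pool is (2, 0, 5)
  T_d still needs (4, 2, 6) but only (2, 0, 5) is free — short on type-B units, type-A units and type-D units
  T_g still needs (2, 0, 8) but only (2, 0, 5) is free — short on type-D units
  T_a still needs (0, 1, 6) but only (2, 0, 5) is free — short on type-A units and type-D units
  T_c still needs (5, 0, 7) but only (2, 0, 5) is free — short on type-B units and type-D units
Never able to finish: T_d, T_g, T_a and T_c.
(3) The exact count: 0 of the possible complete orderings are safe sequences.


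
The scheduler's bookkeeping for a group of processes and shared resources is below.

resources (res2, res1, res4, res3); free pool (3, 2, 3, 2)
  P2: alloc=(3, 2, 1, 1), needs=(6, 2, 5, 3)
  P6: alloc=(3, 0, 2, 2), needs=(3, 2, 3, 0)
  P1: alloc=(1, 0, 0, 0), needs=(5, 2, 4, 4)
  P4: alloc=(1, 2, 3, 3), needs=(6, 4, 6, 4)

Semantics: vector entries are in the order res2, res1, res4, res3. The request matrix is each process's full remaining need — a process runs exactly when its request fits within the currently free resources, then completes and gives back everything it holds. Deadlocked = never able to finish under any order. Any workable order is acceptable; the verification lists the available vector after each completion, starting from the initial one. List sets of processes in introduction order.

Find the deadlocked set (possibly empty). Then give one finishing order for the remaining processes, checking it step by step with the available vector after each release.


Nothing here is deadlocked.
Key observation: P6 can run right away; the returned allocation unlocks the remaining processes in turn.
One completion order for the rest: P6, P2, P4, P1. Check, step by step:
  pool = (3, 2, 3, 2)
  P6: need (3, 2, 3, 0) fits (3, 2, 3, 2); releases (3, 0, 2, 2), pool now (6, 2, 5, 4)
  P2: need (6, 2, 5, 3) fits (6, 2, 5, 4); releases (3, 2, 1, 1), pool now (9, 4, 6, 5)
  P4: need (6, 4, 6, 4) fits (9, 4, 6, 5); releases (1, 2, 3, 3), pool now (10, 6, 9, 8)
  P1: need (5, 2, 4, 4) fits (10, 6, 9, 8); releases (1, 0, 0, 0), pool now (11, 6, 9, 8)


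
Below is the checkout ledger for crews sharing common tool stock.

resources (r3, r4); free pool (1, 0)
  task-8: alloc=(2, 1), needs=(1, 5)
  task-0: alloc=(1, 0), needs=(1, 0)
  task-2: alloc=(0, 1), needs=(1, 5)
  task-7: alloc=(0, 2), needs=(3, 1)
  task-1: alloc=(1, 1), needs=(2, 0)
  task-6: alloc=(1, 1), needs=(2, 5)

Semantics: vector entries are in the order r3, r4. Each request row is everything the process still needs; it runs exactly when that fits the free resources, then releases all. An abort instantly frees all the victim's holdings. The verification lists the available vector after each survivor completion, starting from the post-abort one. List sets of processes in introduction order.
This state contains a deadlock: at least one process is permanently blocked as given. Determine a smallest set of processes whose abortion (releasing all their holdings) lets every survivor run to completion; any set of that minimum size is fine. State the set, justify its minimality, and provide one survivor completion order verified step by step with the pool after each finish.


Minimum abort set: task-2 and task-6.
Key observation: no ordering could ever have run task-8 before the abort of task-2 and task-6; with (1, 2) back in the pool it fits at step 4.
Minimality, checking each single-abort alternative: task-8 alone leaves task-2 blocked (short on r4); task-0 alone leaves task-8 blocked (short on r4); task-2 alone leaves task-8 blocked (short on r4); task-7 alone leaves task-8 blocked (short on r4); task-1 alone leaves task-8 blocked (short on r4); task-6 alone leaves task-8 blocked (short on r4).
Survivors finish in the order: task-0, task-1, task-7, task-8. Check, step by step (pool after the aborts first):
  pool = (2, 2)
  task-0 needs (1, 0) <= (2, 2) -> finishes; pool += (1, 0) = (3, 2)
  task-1 needs (2, 0) <= (3, 2) -> finishes; pool += (1, 1) = (4, 3)
  task-7 needs (3, 1) <= (4, 3) -> finishes; pool += (0, 2) = (4, 5)
  task-8 needs (1, 5) <= (4, 5) -> finishes; pool += (2, 1) = (6, 6)


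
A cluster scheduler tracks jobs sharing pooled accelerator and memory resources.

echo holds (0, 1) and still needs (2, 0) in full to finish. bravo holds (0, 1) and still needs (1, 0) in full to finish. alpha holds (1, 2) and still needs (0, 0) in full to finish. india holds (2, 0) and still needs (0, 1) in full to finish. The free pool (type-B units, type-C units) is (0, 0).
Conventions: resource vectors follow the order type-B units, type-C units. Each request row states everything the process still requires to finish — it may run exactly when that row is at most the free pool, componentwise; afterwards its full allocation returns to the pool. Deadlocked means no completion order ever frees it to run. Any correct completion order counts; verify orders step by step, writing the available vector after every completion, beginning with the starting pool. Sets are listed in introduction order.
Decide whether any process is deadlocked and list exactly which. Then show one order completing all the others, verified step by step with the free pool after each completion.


No process is deadlocked.
Key observation: the pool covers alpha at once, and every later process fits after earlier releases.
A valid finishing order for the others: alpha, india, echo, bravo. Step-by-step check:
  pool = (0, 0)
  run alpha (needs (0, 0), free (0, 0)); after release of (1, 2) the pool is (1, 2)
  run india (needs (0, 1), free (1, 2)); after release of (2, 0) the pool is (3, 2)
  run echo (needs (2, 0), free (3, 2)); after release of (0, 1) the pool is (3, 3)
  run bravo (needs (1, 0), free (3, 3)); after release of (0, 1) the pool is (3, 4)


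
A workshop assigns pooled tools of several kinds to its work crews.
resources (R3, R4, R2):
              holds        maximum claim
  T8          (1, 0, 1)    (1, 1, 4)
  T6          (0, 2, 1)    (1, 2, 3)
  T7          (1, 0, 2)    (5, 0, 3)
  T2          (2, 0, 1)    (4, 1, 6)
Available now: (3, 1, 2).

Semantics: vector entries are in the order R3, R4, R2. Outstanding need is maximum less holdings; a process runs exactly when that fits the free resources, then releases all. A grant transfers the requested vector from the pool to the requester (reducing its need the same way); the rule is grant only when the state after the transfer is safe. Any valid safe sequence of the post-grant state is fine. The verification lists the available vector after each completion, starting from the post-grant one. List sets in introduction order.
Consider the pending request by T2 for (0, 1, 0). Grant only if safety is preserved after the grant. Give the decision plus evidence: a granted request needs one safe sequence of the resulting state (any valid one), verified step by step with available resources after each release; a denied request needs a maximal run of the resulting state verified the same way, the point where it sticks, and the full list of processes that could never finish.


GRANT. The post-grant state is safe; one safe sequence: T6, T8, T7, T2.
Key observation: (3, 0, 2) free after granting still covers T6 first, and each release covers the next.
Step-by-step check of the post-grant state:
  pool = (3, 0, 2)
  T6: need (1, 0, 2) fits (3, 0, 2); releases (0, 2, 1), pool now (3, 2, 3)
  T8: need (0, 1, 3) fits (3, 2, 3); releases (1, 0, 1), pool now (4, 2, 4)
  T7: need (4, 0, 1) fits (4, 2, 4); releases (1, 0, 2), pool now (5, 2, 6)
  T2: need (2, 0, 5) fits (5, 2, 6); releases (2, 1, 1), pool now (7, 3, 7)


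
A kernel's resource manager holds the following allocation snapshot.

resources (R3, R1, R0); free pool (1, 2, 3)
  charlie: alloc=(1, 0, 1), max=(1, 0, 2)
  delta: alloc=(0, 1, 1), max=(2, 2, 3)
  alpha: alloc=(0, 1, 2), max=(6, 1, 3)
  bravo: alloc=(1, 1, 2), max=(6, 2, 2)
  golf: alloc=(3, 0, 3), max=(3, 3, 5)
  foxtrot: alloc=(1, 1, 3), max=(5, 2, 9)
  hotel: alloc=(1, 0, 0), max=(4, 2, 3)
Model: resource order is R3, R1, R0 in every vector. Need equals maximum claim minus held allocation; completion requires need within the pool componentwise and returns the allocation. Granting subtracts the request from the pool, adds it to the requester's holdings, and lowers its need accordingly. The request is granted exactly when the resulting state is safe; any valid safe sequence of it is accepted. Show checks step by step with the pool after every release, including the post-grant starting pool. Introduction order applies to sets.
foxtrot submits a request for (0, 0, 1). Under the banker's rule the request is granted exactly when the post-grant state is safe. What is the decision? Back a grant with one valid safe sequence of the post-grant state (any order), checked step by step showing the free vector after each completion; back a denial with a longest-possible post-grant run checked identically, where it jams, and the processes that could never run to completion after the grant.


GRANT. The post-grant state is safe; one safe sequence: charlie, delta, golf, hotel, alpha, bravo, foxtrot.
Key observation: (1, 2, 2) free after granting still covers charlie first, and each release covers the next.
Verifying the post-grant state step by step:
  pool = (1, 2, 2)
  charlie needs (0, 0, 1) <= (1, 2, 2) -> finishes; pool += (1, 0, 1) = (2, 2, 3)
  delta needs (2, 1, 2) <= (2, 2, 3) -> finishes; pool += (0, 1, 1) = (2, 3, 4)
  golf needs (0, 3, 2) <= (2, 3, 4) -> finishes; pool += (3, 0, 3) = (5, 3, 7)
  hotel needs (3, 2, 3) <= (5, 3, 7) -> finishes; pool += (1, 0, 0) = (6, 3, 7)
  alpha needs (6, 0, 1) <= (6, 3, 7) -> finishes; pool += (0, 1, 2) = (6, 4, 9)
  bravo needs (5, 1, 0) <= (6, 4, 9) -> finishes; pool += (1, 1, 2) = (7, 5, 11)
  foxtrot needs (4, 1, 5) <= (7, 5, 11) -> finishes; pool += (1, 1, 4) = (8, 6, 15)


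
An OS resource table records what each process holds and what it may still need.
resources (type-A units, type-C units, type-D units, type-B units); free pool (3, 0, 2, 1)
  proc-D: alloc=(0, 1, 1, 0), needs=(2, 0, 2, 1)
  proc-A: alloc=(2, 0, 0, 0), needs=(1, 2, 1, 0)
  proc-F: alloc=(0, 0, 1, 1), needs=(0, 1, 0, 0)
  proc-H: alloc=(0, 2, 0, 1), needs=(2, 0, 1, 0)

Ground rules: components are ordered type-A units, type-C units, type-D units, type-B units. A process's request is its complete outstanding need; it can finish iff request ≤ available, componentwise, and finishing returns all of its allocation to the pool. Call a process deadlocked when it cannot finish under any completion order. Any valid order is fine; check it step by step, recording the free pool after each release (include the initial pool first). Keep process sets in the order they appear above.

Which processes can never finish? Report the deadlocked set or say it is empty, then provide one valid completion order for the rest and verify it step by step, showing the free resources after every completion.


The deadlocked set is empty.
Key observation: beginning at proc-H, releases accumulate fast enough that every process eventually fits.
One completion order for the rest: proc-H, proc-D, proc-A, proc-F. Check, step by step:
  pool = (3, 0, 2, 1)
  run proc-H (needs (2, 0, 1, 0), free (3, 0, 2, 1)); after release of (0, 2, 0, 1) the pool is (3, 2, 2, 2)
  run proc-D (needs (2, 0, 2, 1), free (3, 2, 2, 2)); after release of (0, 1, 1, 0) the pool is (3, 3, 3, 2)
  run proc-A (needs (1, 2, 1, 0), free (3, 3, 3, 2)); after release of (2, 0, 0, 0) the pool is (5, 3, 3, 2)
  run proc-F (needs (0, 1, 0, 0), free (5, 3, 3, 2)); after release of (0, 0, 1, 1) the pool is (5, 3, 4, 3)


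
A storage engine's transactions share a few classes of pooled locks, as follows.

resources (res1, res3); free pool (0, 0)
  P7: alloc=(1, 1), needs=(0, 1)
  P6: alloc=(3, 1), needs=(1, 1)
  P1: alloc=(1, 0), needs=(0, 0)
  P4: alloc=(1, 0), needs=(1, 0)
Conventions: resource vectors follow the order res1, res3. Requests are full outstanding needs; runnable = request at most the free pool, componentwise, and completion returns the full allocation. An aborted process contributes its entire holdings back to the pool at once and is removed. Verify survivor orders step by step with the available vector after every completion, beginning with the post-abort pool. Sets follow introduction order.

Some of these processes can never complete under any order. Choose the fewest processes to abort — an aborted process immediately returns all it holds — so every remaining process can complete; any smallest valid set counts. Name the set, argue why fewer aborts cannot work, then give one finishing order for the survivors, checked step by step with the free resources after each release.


The answer: abort P7.
Key observation: the deadlocked P6 becomes finishable only because P7 released (1, 1); it completes at step 3 below.
Minimality: the empty abort set fails — the state is deadlocked as it stands.
The survivors complete as P4, P1, P6. Check, step by step (starting from the post-abort pool):
  pool = (1, 1)
  P4 needs (1, 0) <= (1, 1) -> finishes; pool += (1, 0) = (2, 1)
  P1 needs (0, 0) <= (2, 1) -> finishes; pool += (1, 0) = (3, 1)
  P6 needs (1, 1) <= (3, 1) -> finishes; pool += (3, 1) = (6, 2)


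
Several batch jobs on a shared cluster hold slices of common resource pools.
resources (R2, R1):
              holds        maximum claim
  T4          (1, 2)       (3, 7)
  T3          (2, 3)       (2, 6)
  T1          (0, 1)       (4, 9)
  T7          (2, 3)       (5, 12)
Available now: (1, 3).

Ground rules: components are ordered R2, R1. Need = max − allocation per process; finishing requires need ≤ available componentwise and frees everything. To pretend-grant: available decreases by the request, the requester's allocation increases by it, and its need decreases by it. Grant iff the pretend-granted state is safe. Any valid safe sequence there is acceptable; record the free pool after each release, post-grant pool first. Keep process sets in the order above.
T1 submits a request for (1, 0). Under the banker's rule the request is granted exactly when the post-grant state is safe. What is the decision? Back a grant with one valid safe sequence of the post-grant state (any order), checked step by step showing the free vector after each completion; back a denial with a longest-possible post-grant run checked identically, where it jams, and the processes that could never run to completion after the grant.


GRANT: granting preserves safety; a valid post-grant sequence is T3, T4, T1, T7.
Key observation: granting shrinks the pool to (0, 3), yet T3 still fits and the chain goes through.
Check on the post-grant state, step by step:
  pool = (0, 3)
  run T3 (needs (0, 3), free (0, 3)); after release of (2, 3) the pool is (2, 6)
  run T4 (needs (2, 5), free (2, 6)); after release of (1, 2) the pool is (3, 8)
  run T1 (needs (3, 8), free (3, 8)); after release of (1, 1) the pool is (4, 9)
  run T7 (needs (3, 9), free (4, 9)); after release of (2, 3) the pool is (6, 12)


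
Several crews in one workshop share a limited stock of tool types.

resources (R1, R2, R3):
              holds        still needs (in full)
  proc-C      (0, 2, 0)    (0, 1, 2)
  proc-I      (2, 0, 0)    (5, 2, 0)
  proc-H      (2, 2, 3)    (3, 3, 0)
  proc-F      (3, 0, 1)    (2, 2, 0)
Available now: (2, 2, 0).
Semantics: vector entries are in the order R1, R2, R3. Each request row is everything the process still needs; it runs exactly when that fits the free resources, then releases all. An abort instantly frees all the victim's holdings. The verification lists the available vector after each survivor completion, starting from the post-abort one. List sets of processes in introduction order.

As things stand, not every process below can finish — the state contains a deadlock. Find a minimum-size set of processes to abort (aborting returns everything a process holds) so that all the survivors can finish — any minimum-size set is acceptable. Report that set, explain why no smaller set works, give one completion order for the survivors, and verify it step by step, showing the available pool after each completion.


Abort proc-C.
Key observation: the returned (0, 2, 0) from proc-C is what brings proc-H — unrunnable before, under any order — into play at step 3.
Why nothing smaller works: aborting no one leaves the state deadlocked as given.
The survivors complete as proc-F, proc-I, proc-H. Walking it through (starting from the post-abort pool):
  pool = (2, 4, 0)
  proc-F: need (2, 2, 0) fits (2, 4, 0); releases (3, 0, 1), pool now (5, 4, 1)
  proc-I: need (5, 2, 0) fits (5, 4, 1); releases (2, 0, 0), pool now (7, 4, 1)
  proc-H: need (3, 3, 0) fits (7, 4, 1); releases (2, 2, 3), pool now (9, 6, 4)


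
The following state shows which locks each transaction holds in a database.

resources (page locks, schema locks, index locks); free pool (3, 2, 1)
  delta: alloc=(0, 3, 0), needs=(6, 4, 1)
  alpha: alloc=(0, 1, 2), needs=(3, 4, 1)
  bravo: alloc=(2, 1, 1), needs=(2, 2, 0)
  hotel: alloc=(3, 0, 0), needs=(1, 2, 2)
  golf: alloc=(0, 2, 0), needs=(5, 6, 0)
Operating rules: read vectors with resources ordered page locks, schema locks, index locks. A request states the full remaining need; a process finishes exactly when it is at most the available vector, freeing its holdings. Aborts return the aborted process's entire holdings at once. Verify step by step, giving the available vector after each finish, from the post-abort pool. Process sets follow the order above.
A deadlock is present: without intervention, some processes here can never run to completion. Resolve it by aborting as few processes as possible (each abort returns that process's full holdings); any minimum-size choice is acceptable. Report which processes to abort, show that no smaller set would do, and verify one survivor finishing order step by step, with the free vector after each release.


Minimum abort set: alpha.
Key observation: the returned (0, 1, 2) from alpha is what brings delta — unrunnable before, under any order — into play at step 3.
No smaller set exists: with zero aborts the deadlock remains.
One survivor order: hotel, bravo, delta, golf. Walking it through (post-abort pool first):
  pool = (3, 3, 3)
  hotel needs (1, 2, 2) <= (3, 3, 3) -> finishes; pool += (3, 0, 0) = (6, 3, 3)
  bravo needs (2, 2, 0) <= (6, 3, 3) -> finishes; pool += (2, 1, 1) = (8, 4, 4)
  delta needs (6, 4, 1) <= (8, 4, 4) -> finishes; pool += (0, 3, 0) = (8, 7, 4)
  golf needs (5, 6, 0) <= (8, 7, 4) -> finishes; pool += (0, 2, 0) = (8, 9, 4)


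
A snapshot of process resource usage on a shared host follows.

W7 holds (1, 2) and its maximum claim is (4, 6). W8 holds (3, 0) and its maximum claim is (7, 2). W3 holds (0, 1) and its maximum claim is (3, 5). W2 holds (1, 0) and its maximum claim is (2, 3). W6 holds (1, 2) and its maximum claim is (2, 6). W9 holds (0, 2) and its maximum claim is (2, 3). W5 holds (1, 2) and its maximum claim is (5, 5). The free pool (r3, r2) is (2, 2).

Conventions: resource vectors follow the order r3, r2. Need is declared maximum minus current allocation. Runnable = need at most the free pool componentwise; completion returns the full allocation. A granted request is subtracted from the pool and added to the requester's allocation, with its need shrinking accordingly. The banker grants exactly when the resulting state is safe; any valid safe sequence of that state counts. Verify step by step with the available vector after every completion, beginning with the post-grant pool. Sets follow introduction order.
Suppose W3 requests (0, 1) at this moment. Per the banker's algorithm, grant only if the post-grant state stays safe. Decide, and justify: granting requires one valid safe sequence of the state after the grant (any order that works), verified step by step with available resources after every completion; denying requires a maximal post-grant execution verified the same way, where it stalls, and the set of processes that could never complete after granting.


GRANT — the state after the grant stays safe, e.g. via W9, W2, W3, W7, W6, W8, W5.
Key observation: even at the reduced pool (2, 1), W9 fits immediately, so safety survives the grant.
Verifying the post-grant state step by step:
  pool = (2, 1)
  W9: need (2, 1) fits (2, 1); releases (0, 2), pool now (2, 3)
  W2: need (1, 3) fits (2, 3); releases (1, 0), pool now (3, 3)
  W3: need (3, 3) fits (3, 3); releases (0, 2), pool now (3, 5)
  W7: need (3, 4) fits (3, 5); releases (1, 2), pool now (4, 7)
  W6: need (1, 4) fits (4, 7); releases (1, 2), pool now (5, 9)
  W8: need (4, 2) fits (5, 9); releases (3, 0), pool now (8, 9)
  W5: need (4, 3) fits (8, 9); releases (1, 2), pool now (9, 11)


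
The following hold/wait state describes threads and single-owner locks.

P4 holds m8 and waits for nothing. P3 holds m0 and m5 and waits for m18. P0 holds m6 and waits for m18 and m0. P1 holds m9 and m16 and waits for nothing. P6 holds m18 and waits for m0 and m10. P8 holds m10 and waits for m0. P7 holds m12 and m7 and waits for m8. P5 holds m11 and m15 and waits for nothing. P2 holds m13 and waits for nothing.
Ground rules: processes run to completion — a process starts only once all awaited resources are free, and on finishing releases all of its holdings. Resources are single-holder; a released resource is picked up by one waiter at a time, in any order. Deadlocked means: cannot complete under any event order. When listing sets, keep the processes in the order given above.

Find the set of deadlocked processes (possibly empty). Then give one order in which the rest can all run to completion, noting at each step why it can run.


Deadlocked set: P3, P0, P6 and P8.
Key observation: along P3 -> P6 -> P3, each member waits on what the next one holds — a deadlock; P8 is caught in further circular waits and P0 waits into the deadlock from upstream.
A valid finishing order for the others: P2, P4, P1, P7, P5.
Walking it through:
  P2: no waits; runs immediately, freeing m13
  P4: no waits; runs immediately, freeing m8
  P1: no waits; runs immediately, freeing m9 and m16
  P7 waits on m8 — all released -> runs and releases m12 and m7
  P5: no waits; runs immediately, freeing m11 and m15


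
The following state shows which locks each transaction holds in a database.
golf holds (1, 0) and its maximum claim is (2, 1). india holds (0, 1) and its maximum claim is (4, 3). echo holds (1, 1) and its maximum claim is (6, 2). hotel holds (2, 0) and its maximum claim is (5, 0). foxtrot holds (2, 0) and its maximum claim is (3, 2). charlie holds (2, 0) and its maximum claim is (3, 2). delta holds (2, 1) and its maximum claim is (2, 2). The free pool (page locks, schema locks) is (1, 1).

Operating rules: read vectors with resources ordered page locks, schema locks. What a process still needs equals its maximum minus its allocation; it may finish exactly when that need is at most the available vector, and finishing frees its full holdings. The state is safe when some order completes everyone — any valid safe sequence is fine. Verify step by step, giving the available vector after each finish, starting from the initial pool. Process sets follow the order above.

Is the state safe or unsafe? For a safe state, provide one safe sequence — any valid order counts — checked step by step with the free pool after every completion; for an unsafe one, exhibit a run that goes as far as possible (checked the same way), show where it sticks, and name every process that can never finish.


SAFE. One safe sequence: delta, foxtrot, charlie, india, echo, hotel, golf.
Key observation: the first exact fit in this order is delta — it needs (0, 1) with (1, 1) free, meeting a requested resource to the last unit.
Check, step by step:
  pool = (1, 1)
  delta: need (0, 1) fits (1, 1); releases (2, 1), pool now (3, 2)
  foxtrot: need (1, 2) fits (3, 2); releases (2, 0), pool now (5, 2)
  charlie: need (1, 2) fits (5, 2); releases (2, 0), pool now (7, 2)
  india: need (4, 2) fits (7, 2); releases (0, 1), pool now (7, 3)
  echo: need (5, 1) fits (7, 3); releases (1, 1), pool now (8, 4)
  hotel: need (3, 0) fits (8, 4); releases (2, 0), pool now (10, 4)
  golf: need (1, 1) fits (10, 4); releases (1, 0), pool now (11, 4)


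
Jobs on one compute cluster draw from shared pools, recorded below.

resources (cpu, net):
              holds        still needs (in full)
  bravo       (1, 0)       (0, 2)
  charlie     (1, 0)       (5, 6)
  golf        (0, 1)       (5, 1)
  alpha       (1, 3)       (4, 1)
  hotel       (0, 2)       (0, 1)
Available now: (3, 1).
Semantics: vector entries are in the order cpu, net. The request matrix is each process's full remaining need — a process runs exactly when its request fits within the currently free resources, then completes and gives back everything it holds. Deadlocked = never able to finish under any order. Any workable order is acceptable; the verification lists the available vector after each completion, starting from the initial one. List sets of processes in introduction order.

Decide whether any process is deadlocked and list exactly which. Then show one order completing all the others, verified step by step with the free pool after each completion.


Nothing here is deadlocked.
Key observation: hotel fits the free pool immediately, and its release cascades until everyone finishes.
One completion order for the rest: hotel, bravo, alpha, golf, charlie. Check, step by step:
  pool = (3, 1)
  hotel needs (0, 1) <= (3, 1) -> finishes; pool += (0, 2) = (3, 3)
  bravo needs (0, 2) <= (3, 3) -> finishes; pool += (1, 0) = (4, 3)
  alpha needs (4, 1) <= (4, 3) -> finishes; pool += (1, 3) = (5, 6)
  golf needs (5, 1) <= (5, 6) -> finishes; pool += (0, 1) = (5, 7)
  charlie needs (5, 6) <= (5, 7) -> finishes; pool += (1, 0) = (6, 7)


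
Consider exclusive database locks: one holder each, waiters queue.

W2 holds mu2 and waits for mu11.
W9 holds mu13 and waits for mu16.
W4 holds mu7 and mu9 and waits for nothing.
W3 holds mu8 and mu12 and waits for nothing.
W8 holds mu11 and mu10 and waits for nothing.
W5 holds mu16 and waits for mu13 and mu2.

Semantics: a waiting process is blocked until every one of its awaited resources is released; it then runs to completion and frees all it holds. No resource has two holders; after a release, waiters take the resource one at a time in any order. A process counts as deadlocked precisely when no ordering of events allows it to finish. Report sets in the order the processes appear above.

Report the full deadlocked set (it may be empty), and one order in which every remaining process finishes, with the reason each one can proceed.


Deadlocked set: W9 and W5.
Key observation: the knot is the closed ring of waits W9 -> W5 -> W9; no other process is dragged down with it.
One completion order for the rest: W4, W8, W3, W2.
Verifying each step:
  W4 waits on nothing -> runs at once and releases mu7 and mu9
  W8 waits on nothing -> runs at once and releases mu11 and mu10
  W3 waits on nothing -> runs at once and releases mu8 and mu12
  W2: everything it awaited (mu11) is free; runs, freeing mu2


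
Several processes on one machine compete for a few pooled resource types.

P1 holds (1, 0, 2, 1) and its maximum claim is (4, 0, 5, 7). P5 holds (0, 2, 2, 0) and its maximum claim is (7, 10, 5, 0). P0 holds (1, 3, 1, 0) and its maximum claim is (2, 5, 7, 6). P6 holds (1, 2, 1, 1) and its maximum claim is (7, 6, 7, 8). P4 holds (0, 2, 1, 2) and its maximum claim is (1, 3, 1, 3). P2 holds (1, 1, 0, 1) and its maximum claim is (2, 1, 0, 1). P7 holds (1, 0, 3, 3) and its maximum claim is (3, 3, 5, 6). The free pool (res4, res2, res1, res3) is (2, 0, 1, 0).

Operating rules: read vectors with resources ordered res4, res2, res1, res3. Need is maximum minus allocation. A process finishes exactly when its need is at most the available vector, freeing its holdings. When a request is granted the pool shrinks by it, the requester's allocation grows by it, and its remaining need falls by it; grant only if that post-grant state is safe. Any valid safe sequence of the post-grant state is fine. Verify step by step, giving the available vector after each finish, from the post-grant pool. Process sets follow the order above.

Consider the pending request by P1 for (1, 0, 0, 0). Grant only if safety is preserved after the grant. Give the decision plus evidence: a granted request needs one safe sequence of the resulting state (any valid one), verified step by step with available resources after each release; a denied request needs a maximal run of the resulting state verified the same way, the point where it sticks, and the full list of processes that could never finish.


GRANT. The post-grant state is safe; one safe sequence: P2, P4, P7, P1, P0, P6, P5.
Key observation: even at the reduced pool (1, 0, 1, 0), P2 fits immediately, so safety survives the grant.
Verifying the post-grant state step by step:
  pool = (1, 0, 1, 0)
  run P2 (needs (1, 0, 0, 0), free (1, 0, 1, 0)); after release of (1, 1, 0, 1) the pool is (2, 1, 1, 1)
  run P4 (needs (1, 1, 0, 1), free (2, 1, 1, 1)); after release of (0, 2, 1, 2) the pool is (2, 3, 2, 3)
  run P7 (needs (2, 3, 2, 3), free (2, 3, 2, 3)); after release of (1, 0, 3, 3) the pool is (3, 3, 5, 6)
  run P1 (needs (2, 0, 3, 6), free (3, 3, 5, 6)); after release of (2, 0, 2, 1) the pool is (5, 3, 7, 7)
  run P0 (needs (1, 2, 6, 6), free (5, 3, 7, 7)); after release of (1, 3, 1, 0) the pool is (6, 6, 8, 7)
  run P6 (needs (6, 4, 6, 7), free (6, 6, 8, 7)); after release of (1, 2, 1, 1) the pool is (7, 8, 9, 8)
  run P5 (needs (7, 8, 3, 0), free (7, 8, 9, 8)); after release of (0, 2, 2, 0) the pool is (7, 10, 11, 8)


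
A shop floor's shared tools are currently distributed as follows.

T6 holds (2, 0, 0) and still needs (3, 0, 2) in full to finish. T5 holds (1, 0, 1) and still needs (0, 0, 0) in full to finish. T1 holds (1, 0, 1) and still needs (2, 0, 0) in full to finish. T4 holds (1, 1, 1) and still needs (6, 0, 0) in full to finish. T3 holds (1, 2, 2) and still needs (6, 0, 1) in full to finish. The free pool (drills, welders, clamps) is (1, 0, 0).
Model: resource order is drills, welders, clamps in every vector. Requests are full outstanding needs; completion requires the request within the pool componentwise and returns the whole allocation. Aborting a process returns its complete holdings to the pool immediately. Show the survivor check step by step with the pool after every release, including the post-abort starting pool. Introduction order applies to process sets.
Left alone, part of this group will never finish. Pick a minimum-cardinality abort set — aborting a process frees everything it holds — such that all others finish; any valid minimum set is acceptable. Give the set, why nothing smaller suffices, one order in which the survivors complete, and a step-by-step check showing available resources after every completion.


Minimum abort set: T3.
Key observation: T4 had no path to completion before; after the abort of T3 ((1, 2, 2) returned), step 4 is where it fits.
Why nothing smaller works: aborting no one leaves the state deadlocked as given.
Survivors finish in the order: T5, T1, T6, T4. Verifying each step (pool after the aborts first):
  pool = (2, 2, 2)
  T5: need (0, 0, 0) fits (2, 2, 2); releases (1, 0, 1), pool now (3, 2, 3)
  T1: need (2, 0, 0) fits (3, 2, 3); releases (1, 0, 1), pool now (4, 2, 4)
  T6: need (3, 0, 2) fits (4, 2, 4); releases (2, 0, 0), pool now (6, 2, 4)
  T4: need (6, 0, 0) fits (6, 2, 4); releases (1, 1, 1), pool now (7, 3, 5)


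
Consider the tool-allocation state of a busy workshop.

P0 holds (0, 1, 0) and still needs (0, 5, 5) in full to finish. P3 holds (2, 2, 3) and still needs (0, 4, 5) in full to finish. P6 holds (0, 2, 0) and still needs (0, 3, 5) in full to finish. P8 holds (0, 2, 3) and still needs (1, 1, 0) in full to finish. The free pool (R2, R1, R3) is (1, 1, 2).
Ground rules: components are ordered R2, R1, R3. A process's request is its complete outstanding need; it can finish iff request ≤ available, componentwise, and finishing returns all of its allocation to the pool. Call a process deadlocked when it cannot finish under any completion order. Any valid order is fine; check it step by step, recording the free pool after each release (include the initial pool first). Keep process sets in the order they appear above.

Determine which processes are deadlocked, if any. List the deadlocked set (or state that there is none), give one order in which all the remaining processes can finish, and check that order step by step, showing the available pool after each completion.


No process is deadlocked.
Key observation: P8 can run right away; the returned allocation unlocks the remaining processes in turn.
The rest can finish in the order P8, P6, P0, P3. Walking it through:
  pool = (1, 1, 2)
  P8: need (1, 1, 0) fits (1, 1, 2); releases (0, 2, 3), pool now (1, 3, 5)
  P6: need (0, 3, 5) fits (1, 3, 5); releases (0, 2, 0), pool now (1, 5, 5)
  P0: need (0, 5, 5) fits (1, 5, 5); releases (0, 1, 0), pool now (1, 6, 5)
  P3: need (0, 4, 5) fits (1, 6, 5); releases (2, 2, 3), pool now (3, 8, 8)
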